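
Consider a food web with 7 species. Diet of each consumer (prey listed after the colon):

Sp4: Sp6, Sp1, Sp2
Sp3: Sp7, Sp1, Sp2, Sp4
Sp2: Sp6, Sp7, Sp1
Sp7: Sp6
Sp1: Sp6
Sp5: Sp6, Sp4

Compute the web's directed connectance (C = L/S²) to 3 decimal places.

The web has S = 7 species and L = 14 feeding links.
C = L / S² = 14 / 49 = 0.2857 ≈ 0.286.

C = 0.286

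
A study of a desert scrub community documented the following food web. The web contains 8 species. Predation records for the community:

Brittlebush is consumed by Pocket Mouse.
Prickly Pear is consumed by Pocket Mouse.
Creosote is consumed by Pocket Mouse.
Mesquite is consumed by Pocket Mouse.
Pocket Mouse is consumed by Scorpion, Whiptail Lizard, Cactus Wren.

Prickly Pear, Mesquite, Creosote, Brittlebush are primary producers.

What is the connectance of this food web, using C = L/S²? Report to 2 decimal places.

C = 0.11

The web has S = 8 species and L = 7 feeding links.
C = L / S² = 7 / 64 = 0.1094 ≈ 0.11.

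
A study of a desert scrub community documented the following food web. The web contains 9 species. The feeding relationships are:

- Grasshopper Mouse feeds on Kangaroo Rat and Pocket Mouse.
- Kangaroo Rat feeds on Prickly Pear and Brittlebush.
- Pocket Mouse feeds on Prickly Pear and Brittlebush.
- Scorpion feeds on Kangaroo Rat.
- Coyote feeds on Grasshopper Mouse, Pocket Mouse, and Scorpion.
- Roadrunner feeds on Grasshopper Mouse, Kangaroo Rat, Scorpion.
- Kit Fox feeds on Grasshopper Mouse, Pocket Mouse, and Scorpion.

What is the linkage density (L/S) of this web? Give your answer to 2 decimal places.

There are L = 16 links among S = 9 species.
L/S = 16/9 = 1.7778 ≈ 1.78.

L/S = 1.78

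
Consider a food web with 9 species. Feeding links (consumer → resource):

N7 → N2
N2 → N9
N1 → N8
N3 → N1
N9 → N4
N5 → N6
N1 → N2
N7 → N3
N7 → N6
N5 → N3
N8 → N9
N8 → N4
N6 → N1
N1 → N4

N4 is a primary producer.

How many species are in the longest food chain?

6 species

One longest chain: N4 → N9 → N2 → N1 → N3 → N5.
It has 6 species and 5 links.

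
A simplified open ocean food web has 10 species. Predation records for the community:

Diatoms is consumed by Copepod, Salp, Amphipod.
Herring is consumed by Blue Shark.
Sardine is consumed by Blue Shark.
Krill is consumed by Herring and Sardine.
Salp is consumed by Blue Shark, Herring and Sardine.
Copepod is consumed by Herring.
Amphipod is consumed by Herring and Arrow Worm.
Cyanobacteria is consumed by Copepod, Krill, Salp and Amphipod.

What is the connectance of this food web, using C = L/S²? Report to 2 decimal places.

C = 0.17

The web has S = 10 species and L = 17 feeding links.
C = L / S² = 17 / 100 = 0.1700 ≈ 0.17.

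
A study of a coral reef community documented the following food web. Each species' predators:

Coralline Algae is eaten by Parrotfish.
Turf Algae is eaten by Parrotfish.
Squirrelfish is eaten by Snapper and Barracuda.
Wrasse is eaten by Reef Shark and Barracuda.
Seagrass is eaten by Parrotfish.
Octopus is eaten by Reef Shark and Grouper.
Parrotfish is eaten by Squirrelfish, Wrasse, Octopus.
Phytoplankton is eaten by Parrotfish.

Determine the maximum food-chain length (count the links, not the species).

One longest chain: Seagrass → Parrotfish → Squirrelfish → Snapper.
It has 4 species and 3 links.

3 links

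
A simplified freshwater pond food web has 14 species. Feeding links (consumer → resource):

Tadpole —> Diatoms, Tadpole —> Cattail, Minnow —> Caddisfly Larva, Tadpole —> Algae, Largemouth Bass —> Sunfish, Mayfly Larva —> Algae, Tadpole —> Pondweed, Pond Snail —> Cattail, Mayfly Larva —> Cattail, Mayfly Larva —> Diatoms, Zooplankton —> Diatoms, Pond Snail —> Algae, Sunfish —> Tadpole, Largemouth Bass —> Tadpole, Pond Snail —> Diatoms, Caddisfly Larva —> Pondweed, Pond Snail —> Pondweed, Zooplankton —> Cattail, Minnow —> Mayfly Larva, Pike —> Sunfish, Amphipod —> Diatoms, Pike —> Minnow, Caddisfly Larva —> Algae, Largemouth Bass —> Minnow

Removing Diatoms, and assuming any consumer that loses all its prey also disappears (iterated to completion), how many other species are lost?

1

Remove Diatoms.
Round 1: Amphipod (all prey gone) → extinct.
No further losses. Total secondary extinctions: 1.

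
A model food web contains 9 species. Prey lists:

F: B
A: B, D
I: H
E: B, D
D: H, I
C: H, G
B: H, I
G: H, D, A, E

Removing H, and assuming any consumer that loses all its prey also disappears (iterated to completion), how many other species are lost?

Remove H.
Round 1: I (all prey gone) → extinct.
Round 2: B (all prey gone), D (all prey gone) → extinct.
Round 3: F (all prey gone), A (all prey gone), E (all prey gone) → extinct.
Round 4: G (all prey gone) → extinct.
Round 5: C (all prey gone) → extinct.
No further losses. Total secondary extinctions: 8.

8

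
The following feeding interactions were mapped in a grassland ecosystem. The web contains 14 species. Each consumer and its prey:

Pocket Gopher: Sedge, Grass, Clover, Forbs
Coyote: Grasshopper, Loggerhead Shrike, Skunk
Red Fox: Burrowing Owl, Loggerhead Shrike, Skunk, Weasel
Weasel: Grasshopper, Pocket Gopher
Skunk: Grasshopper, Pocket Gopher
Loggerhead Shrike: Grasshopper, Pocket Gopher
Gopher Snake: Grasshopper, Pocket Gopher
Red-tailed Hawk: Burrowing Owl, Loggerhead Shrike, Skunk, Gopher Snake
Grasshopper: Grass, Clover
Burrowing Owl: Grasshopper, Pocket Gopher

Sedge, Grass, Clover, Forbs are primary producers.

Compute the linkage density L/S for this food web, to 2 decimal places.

L/S = 1.93

There are L = 27 links among S = 14 species.
L/S = 27/14 = 1.9286 ≈ 1.93.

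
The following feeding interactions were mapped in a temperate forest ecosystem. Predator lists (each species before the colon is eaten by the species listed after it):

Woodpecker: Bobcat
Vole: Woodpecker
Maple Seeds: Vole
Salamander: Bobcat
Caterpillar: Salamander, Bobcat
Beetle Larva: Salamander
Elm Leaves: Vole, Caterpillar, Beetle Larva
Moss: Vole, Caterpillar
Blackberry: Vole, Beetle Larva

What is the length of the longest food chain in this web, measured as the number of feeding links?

3 links

One longest chain: Moss → Caterpillar → Salamander → Bobcat.
It has 4 species and 3 links.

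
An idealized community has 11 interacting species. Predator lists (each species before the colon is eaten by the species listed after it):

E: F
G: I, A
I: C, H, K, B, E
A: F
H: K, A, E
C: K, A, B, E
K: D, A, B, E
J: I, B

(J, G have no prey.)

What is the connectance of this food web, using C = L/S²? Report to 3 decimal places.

The web has S = 11 species and L = 22 feeding links.
C = L / S² = 22 / 121 = 0.1818 ≈ 0.182.

C = 0.182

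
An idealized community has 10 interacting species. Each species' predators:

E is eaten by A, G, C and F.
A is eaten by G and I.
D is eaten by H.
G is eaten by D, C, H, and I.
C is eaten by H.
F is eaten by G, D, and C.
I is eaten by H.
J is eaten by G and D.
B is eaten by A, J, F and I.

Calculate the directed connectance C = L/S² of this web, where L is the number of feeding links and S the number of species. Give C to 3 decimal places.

C = 0.220

The web has S = 10 species and L = 22 feeding links.
C = L / S² = 22 / 100 = 0.2200 ≈ 0.220.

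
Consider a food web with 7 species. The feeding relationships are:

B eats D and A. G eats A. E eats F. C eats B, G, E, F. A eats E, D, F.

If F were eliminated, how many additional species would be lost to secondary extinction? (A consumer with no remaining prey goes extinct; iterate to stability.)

1

Remove F.
Round 1: E (all prey gone) → extinct.
No further losses. Total secondary extinctions: 1.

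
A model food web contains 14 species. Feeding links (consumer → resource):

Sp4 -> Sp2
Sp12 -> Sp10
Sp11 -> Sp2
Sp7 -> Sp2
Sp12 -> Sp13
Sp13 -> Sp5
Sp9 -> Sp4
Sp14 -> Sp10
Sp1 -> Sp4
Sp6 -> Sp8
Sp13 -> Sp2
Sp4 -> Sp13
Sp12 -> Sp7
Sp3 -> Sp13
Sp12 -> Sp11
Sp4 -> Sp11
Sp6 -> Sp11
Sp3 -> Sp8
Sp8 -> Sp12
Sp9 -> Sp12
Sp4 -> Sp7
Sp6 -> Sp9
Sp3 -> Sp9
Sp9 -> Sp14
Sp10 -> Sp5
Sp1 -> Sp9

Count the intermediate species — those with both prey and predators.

Intermediate species (has both prey and predators): Sp10, Sp11, Sp13, Sp7, Sp4, Sp14, Sp12, Sp8, Sp9.
Count: 9.

9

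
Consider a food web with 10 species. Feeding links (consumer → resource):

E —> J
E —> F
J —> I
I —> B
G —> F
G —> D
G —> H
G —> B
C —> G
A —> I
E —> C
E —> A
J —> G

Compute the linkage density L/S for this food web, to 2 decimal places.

There are L = 13 links among S = 10 species.
L/S = 13/10 = 1.3000 ≈ 1.30.

L/S = 1.30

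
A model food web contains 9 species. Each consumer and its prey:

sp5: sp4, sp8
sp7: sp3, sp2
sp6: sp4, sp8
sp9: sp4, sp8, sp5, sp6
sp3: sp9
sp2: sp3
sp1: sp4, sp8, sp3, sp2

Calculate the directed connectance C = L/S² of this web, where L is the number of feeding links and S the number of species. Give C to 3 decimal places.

C = 0.198

The web has S = 9 species and L = 16 feeding links.
C = L / S² = 16 / 81 = 0.1975 ≈ 0.198.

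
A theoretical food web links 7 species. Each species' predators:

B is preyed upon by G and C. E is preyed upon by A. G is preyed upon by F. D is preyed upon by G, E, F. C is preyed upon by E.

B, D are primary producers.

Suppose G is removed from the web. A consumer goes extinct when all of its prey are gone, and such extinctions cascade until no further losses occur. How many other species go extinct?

Remove G.
Every predator of it retains at least one other prey: F still has D.
No consumer loses all prey, so no secondary extinctions occur.

0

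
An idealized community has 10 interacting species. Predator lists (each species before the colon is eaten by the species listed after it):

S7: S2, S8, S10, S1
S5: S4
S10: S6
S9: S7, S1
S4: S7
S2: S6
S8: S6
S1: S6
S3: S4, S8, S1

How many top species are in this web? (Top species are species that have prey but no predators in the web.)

1

Top species (has prey, but nothing eats it): S6.
Count: 1.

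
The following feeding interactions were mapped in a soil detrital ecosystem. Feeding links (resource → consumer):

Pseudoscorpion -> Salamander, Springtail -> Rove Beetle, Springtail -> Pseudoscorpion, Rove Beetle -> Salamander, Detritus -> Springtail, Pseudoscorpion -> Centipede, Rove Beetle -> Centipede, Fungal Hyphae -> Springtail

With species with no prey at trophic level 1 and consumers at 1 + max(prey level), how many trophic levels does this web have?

4

Basal resources (level 1): Fungal Hyphae, Detritus.
Fungal Hyphae → Springtail → Rove Beetle → Centipede gives Centipede level 4.
No species has a prey at level 4, so no species reaches level 5.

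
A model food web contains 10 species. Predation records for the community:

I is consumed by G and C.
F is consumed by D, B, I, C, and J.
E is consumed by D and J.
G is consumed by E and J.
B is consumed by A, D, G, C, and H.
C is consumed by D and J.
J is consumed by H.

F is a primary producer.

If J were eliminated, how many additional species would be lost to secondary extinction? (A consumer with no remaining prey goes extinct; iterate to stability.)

0

Remove J.
Every predator of it retains at least one other prey: H still has B.
No consumer loses all prey, so no secondary extinctions occur.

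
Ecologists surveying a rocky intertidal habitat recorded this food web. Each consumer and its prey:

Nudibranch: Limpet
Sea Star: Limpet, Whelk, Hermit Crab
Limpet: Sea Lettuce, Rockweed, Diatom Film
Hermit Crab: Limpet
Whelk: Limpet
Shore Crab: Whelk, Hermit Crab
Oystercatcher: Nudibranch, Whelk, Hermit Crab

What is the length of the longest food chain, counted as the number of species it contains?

One longest chain: Sea Lettuce → Limpet → Whelk → Sea Star.
It has 4 species and 3 links.

4 species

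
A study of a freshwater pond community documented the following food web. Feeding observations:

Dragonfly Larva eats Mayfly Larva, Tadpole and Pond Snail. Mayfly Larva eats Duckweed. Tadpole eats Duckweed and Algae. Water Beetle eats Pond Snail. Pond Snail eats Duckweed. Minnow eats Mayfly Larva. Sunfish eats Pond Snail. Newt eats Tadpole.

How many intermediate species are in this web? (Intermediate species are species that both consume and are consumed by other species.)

3

Intermediate species (has both prey and predators): Mayfly Larva, Tadpole, Pond Snail.
Count: 3.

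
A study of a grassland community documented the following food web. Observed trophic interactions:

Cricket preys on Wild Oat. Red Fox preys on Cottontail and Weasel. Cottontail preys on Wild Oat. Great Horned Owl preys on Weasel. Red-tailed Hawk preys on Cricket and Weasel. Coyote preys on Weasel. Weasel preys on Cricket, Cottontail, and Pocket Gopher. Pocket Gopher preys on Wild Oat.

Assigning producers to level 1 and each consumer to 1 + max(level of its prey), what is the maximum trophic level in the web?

4

Producers (level 1): Wild Oat.
Wild Oat → Cottontail → Weasel → Red Fox gives Red Fox level 4.
No species has a prey at level 4, so no species reaches level 5.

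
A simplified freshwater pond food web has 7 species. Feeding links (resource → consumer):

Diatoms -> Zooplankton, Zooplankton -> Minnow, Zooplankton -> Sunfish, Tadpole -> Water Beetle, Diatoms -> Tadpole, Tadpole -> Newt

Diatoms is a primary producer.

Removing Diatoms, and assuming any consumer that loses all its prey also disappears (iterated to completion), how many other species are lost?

Remove Diatoms.
Round 1: Tadpole (all prey gone), Zooplankton (all prey gone) → extinct.
Round 2: Water Beetle (all prey gone), Sunfish (all prey gone), Newt (all prey gone), Minnow (all prey gone) → extinct.
No further losses. Total secondary extinctions: 6.

6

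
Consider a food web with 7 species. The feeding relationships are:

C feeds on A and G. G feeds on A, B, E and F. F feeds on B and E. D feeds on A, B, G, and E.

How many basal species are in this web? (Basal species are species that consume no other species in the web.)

Basal species (no prey listed): A, B, E.
Count: 3.

3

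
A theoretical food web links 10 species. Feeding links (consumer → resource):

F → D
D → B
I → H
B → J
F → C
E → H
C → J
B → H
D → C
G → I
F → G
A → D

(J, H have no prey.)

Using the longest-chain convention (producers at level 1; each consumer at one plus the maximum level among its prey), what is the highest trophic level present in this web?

Producers (level 1): J, H.
J → B → D → A gives A level 4.
No species has a prey at level 4, so no species reaches level 5.

4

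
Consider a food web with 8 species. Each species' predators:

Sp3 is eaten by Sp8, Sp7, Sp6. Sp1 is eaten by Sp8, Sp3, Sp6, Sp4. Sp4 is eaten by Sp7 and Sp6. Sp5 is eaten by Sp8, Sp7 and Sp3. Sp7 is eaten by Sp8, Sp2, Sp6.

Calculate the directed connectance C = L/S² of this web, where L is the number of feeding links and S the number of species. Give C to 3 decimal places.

C = 0.234

The web has S = 8 species and L = 15 feeding links.
C = L / S² = 15 / 64 = 0.2344 ≈ 0.234.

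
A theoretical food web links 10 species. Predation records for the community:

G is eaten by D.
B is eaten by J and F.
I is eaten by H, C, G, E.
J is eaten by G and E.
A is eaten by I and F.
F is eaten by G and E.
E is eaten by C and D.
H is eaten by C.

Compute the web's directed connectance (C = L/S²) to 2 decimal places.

C = 0.16

The web has S = 10 species and L = 16 feeding links.
C = L / S² = 16 / 100 = 0.1600 ≈ 0.16.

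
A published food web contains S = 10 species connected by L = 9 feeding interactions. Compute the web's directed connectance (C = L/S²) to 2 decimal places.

C = 0.09

The web has S = 10 species and L = 9 feeding links.
C = L / S² = 9 / 100 = 0.0900 ≈ 0.09.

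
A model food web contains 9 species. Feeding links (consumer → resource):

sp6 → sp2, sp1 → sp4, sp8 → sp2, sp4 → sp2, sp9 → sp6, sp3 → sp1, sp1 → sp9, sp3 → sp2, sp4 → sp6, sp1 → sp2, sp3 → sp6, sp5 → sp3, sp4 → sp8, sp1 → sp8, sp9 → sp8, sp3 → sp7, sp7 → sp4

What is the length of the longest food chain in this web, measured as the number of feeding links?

One longest chain: sp2 → sp8 → sp9 → sp1 → sp3 → sp5.
It has 6 species and 5 links.

5 links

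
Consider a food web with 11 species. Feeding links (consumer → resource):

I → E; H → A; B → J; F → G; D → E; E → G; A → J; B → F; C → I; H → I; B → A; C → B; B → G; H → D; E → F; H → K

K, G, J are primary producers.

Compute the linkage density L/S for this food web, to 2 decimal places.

There are L = 16 links among S = 11 species.
L/S = 16/11 = 1.4545 ≈ 1.45.

L/S = 1.45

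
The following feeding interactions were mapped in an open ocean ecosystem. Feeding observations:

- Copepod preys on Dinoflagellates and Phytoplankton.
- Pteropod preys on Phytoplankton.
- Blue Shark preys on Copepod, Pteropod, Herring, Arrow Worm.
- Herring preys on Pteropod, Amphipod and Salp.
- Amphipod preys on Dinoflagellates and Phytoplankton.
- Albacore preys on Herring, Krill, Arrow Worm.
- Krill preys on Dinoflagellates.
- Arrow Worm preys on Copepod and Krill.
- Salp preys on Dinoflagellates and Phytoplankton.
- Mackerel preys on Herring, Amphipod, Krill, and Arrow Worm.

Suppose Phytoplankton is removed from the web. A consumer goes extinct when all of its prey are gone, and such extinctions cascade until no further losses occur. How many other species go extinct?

1

Remove Phytoplankton.
Round 1: Pteropod (all prey gone) → extinct.
No further losses. Total secondary extinctions: 1.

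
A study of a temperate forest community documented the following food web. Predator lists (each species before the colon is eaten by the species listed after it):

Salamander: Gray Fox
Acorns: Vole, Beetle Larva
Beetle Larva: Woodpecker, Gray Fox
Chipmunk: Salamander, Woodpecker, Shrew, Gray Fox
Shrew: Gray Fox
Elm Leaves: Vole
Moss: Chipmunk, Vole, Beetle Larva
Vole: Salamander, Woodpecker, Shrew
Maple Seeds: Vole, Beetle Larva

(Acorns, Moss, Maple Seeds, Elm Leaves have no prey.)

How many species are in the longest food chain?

4 species

One longest chain: Moss → Chipmunk → Shrew → Gray Fox.
It has 4 species and 3 links.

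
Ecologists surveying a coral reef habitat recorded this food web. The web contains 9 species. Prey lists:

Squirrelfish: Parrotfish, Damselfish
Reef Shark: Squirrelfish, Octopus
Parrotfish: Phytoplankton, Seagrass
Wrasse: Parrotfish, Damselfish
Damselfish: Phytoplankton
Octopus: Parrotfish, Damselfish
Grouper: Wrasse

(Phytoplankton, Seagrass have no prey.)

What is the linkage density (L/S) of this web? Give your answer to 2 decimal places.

L/S = 1.33

There are L = 12 links among S = 9 species.
L/S = 12/9 = 1.3333 ≈ 1.33.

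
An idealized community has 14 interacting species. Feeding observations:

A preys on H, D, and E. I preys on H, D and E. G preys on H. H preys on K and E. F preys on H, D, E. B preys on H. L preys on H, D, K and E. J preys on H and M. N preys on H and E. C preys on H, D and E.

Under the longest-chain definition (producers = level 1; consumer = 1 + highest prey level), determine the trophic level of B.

Trophic level 3

E is a producer → level 1.
H eats E (level 1); other prey at levels: K 1 → level 2.
B eats H → level 3.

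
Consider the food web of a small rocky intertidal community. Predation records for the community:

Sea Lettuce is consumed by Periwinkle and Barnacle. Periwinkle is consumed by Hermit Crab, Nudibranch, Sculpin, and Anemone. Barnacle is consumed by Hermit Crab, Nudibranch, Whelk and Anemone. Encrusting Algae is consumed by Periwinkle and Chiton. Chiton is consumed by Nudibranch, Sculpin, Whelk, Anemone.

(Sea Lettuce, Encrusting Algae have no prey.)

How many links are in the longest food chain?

One longest chain: Sea Lettuce → Barnacle → Whelk.
It has 3 species and 2 links.

2 links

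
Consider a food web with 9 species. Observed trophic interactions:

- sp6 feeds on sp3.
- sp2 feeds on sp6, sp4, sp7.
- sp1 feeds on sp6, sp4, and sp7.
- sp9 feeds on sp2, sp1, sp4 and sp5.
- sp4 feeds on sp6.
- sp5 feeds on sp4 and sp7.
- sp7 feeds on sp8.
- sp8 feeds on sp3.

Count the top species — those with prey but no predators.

Top species (has prey, but nothing eats it): sp9.
Count: 1.

1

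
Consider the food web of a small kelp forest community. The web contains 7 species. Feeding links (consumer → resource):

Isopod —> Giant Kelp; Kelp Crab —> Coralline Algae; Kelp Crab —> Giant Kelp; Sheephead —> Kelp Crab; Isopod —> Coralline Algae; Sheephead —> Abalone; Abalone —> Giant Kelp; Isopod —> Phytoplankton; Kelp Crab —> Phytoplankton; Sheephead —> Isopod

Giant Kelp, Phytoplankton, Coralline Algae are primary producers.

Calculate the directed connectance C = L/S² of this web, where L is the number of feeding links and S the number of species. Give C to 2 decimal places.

The web has S = 7 species and L = 10 feeding links.
C = L / S² = 10 / 49 = 0.2041 ≈ 0.20.

C = 0.20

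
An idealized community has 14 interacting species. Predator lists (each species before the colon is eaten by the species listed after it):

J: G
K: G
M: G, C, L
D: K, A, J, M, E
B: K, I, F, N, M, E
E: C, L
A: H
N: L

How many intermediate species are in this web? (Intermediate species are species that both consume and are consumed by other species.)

6

Intermediate species (has both prey and predators): K, A, N, J, M, E.
Count: 6.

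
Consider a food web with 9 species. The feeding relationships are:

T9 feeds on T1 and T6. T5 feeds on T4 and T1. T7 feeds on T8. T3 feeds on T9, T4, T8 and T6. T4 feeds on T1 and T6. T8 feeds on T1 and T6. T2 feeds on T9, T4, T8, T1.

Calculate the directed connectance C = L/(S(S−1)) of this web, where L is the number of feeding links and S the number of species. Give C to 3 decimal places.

The web has S = 9 species and L = 17 feeding links.
C = L / (S(S−1)) = 17 / 72 = 0.2361 ≈ 0.236.

C = 0.236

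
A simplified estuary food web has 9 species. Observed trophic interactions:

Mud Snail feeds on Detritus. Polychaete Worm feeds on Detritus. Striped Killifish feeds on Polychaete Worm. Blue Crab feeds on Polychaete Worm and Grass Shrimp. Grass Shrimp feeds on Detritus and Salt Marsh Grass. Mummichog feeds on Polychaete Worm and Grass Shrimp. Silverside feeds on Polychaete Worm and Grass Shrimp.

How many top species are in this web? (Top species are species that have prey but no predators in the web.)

Top species (has prey, but nothing eats it): Mud Snail, Striped Killifish, Silverside, Mummichog, Blue Crab.
Count: 5.

5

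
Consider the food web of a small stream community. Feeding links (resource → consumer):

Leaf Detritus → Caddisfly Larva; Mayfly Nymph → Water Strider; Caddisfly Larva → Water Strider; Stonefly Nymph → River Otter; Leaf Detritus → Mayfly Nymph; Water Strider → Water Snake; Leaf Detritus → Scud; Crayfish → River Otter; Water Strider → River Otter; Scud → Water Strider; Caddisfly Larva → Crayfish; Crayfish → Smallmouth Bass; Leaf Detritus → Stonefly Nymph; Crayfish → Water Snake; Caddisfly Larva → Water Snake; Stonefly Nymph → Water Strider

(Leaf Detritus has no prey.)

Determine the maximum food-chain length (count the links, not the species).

3 links

One longest chain: Leaf Detritus → Caddisfly Larva → Crayfish → River Otter.
It has 4 species and 3 links.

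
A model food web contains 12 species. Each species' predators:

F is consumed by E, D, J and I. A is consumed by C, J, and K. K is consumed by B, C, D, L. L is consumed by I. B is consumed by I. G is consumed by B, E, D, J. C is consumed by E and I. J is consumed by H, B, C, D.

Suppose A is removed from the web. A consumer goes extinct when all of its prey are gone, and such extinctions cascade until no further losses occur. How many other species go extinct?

Remove A.
Round 1: K (all prey gone) → extinct.
Round 2: L (all prey gone) → extinct.
No further losses. Total secondary extinctions: 2.

2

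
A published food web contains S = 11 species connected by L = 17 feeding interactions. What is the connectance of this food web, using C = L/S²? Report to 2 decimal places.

The web has S = 11 species and L = 17 feeding links.
C = L / S² = 17 / 121 = 0.1405 ≈ 0.14.

C = 0.14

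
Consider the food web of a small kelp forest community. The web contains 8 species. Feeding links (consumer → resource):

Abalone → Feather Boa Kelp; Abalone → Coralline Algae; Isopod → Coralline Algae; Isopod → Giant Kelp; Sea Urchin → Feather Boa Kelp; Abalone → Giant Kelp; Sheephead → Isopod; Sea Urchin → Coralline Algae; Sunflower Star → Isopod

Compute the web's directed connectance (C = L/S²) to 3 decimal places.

C = 0.141

The web has S = 8 species and L = 9 feeding links.
C = L / S² = 9 / 64 = 0.1406 ≈ 0.141.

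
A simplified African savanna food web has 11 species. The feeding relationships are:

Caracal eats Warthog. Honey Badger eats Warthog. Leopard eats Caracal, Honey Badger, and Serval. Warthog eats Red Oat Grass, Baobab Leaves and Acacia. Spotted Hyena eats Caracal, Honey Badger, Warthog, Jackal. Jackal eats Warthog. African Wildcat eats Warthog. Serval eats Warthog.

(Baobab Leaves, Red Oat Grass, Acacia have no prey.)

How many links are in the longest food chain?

3 links

One longest chain: Baobab Leaves → Warthog → Honey Badger → Spotted Hyena.
It has 4 species and 3 links.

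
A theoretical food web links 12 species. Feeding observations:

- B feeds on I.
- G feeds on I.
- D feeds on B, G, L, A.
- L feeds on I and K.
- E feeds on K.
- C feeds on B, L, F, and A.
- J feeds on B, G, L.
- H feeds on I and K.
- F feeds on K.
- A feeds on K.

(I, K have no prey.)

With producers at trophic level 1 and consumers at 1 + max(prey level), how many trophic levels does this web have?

Producers (level 1): I, K.
I → B → J gives J level 3.
No species has a prey at level 3, so no species reaches level 4.

3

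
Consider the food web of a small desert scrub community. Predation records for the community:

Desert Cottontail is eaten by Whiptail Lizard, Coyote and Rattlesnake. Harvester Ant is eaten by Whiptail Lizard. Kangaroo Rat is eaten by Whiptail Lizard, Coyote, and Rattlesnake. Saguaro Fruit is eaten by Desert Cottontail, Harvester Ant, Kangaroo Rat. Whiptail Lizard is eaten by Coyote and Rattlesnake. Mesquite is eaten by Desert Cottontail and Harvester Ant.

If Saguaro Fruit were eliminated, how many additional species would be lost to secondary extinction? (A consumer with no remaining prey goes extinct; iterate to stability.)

1

Remove Saguaro Fruit.
Round 1: Kangaroo Rat (all prey gone) → extinct.
No further losses. Total secondary extinctions: 1.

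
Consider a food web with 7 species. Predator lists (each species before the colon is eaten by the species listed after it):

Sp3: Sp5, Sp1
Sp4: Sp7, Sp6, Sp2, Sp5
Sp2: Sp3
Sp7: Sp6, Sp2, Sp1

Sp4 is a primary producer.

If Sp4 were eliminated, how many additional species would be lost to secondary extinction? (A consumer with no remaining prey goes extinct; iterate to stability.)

6

Remove Sp4.
Round 1: Sp7 (all prey gone) → extinct.
Round 2: Sp6 (all prey gone), Sp2 (all prey gone) → extinct.
Round 3: Sp3 (all prey gone) → extinct.
Round 4: Sp5 (all prey gone), Sp1 (all prey gone) → extinct.
No further losses. Total secondary extinctions: 6.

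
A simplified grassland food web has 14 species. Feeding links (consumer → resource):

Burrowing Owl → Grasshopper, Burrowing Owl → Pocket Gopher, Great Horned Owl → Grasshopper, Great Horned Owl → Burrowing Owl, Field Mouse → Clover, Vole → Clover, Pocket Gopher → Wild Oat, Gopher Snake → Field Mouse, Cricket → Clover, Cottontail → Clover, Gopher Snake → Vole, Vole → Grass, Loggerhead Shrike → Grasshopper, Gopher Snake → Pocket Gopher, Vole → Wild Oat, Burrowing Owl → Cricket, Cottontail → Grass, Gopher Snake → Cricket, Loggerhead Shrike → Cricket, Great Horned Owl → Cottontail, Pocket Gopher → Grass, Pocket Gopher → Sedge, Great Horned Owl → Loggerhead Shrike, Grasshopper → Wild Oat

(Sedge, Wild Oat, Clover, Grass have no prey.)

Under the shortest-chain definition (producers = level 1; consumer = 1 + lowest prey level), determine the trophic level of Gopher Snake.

Clover is a producer → level 1.
Cricket eats Clover → level 2.
Gopher Snake eats Cricket → level 3.
No prey of Gopher Snake is below level 2, so 3 is the minimum.

Trophic level 3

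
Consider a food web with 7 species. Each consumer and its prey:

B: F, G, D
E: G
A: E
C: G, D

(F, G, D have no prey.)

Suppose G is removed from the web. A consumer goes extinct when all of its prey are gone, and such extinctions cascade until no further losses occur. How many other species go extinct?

2

Remove G.
Round 1: E (all prey gone) → extinct.
Round 2: A (all prey gone) → extinct.
No further losses. Total secondary extinctions: 2.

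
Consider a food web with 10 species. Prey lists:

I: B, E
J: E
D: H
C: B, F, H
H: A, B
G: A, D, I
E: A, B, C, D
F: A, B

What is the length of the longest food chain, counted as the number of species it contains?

6 species

One longest chain: A → F → C → E → I → G.
It has 6 species and 5 links.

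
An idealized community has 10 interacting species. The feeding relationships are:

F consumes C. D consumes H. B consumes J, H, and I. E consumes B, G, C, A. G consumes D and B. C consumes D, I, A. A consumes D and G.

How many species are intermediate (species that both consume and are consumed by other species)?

5

Intermediate species (has both prey and predators): D, B, G, A, C.
Count: 5.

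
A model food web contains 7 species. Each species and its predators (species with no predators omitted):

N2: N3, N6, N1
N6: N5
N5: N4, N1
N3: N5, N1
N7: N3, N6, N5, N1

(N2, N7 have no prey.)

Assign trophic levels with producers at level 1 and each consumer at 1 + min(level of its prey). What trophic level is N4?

Trophic level 3

N7 is a producer → level 1.
N5 eats N7 → level 2.
N4 eats N5 → level 3.
No prey of N4 is below level 2, so 3 is the minimum.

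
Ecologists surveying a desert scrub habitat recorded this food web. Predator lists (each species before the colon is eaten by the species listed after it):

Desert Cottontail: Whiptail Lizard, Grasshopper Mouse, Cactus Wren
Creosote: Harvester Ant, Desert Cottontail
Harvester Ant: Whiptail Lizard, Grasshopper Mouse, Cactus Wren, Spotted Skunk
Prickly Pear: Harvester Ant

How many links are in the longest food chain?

One longest chain: Prickly Pear → Harvester Ant → Whiptail Lizard.
It has 3 species and 2 links.

2 links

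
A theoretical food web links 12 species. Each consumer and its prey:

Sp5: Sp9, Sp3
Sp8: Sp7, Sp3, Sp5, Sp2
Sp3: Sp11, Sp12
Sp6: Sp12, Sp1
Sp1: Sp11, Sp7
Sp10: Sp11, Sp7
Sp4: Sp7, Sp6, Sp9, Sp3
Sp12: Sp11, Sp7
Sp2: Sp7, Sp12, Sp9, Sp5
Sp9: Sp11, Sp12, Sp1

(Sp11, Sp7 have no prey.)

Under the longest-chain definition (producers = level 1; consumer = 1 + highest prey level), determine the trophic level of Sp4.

Trophic level 4

Sp11 is a producer → level 1.
Sp12 eats Sp11 (level 1); other prey at levels: Sp7 1 → level 2.
Sp6 eats Sp12 (level 2); other prey at levels: Sp1 2 → level 3.
Sp4 eats Sp6 (level 3); other prey at levels: Sp7 1, Sp9 3, Sp3 3 → level 4.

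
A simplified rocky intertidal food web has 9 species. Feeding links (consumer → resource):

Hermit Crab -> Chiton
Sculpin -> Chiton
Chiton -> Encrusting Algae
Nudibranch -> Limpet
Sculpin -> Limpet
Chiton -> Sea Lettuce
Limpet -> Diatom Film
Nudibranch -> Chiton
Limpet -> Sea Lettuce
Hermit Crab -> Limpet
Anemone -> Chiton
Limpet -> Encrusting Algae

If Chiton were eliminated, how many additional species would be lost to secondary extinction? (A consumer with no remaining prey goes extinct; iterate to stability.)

1

Remove Chiton.
Round 1: Anemone (all prey gone) → extinct.
No further losses. Total secondary extinctions: 1.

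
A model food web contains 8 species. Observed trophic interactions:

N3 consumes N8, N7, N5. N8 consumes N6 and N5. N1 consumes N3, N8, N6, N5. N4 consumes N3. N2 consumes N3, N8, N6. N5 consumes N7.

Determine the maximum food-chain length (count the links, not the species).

One longest chain: N7 → N5 → N8 → N3 → N4.
It has 5 species and 4 links.

4 links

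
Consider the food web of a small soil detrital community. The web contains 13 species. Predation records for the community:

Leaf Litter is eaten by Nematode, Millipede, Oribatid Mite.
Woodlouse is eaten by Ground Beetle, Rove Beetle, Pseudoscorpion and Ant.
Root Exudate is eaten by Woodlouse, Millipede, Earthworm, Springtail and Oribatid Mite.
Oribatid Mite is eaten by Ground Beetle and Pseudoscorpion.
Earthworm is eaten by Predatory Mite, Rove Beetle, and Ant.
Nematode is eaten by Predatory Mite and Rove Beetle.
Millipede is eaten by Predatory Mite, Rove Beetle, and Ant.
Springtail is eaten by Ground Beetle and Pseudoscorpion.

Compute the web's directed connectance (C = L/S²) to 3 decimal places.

The web has S = 13 species and L = 24 feeding links.
C = L / S² = 24 / 169 = 0.1420 ≈ 0.142.

C = 0.142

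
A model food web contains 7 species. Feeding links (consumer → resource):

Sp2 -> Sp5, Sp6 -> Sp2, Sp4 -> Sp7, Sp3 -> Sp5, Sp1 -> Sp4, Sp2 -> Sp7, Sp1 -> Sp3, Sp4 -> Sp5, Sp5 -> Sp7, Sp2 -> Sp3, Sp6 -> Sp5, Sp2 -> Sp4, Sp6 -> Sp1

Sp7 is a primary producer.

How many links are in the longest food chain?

4 links

One longest chain: Sp7 → Sp5 → Sp4 → Sp2 → Sp6.
It has 5 species and 4 links.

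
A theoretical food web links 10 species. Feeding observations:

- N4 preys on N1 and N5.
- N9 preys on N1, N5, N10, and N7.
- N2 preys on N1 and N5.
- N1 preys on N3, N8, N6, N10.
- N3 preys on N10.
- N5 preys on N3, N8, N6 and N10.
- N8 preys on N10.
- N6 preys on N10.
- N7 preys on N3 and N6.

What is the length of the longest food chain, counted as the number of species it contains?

One longest chain: N10 → N3 → N1 → N2.
It has 4 species and 3 links.

4 species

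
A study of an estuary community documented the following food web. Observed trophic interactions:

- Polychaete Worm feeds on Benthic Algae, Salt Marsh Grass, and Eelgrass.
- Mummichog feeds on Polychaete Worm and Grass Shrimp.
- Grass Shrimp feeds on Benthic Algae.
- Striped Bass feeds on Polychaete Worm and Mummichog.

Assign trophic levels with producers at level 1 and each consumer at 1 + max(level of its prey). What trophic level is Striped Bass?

Trophic level 4

Benthic Algae is a producer → level 1.
Grass Shrimp eats Benthic Algae → level 2.
Mummichog eats Grass Shrimp (level 2); other prey at levels: Polychaete Worm 2 → level 3.
Striped Bass eats Mummichog (level 3); other prey at levels: Polychaete Worm 2 → level 4.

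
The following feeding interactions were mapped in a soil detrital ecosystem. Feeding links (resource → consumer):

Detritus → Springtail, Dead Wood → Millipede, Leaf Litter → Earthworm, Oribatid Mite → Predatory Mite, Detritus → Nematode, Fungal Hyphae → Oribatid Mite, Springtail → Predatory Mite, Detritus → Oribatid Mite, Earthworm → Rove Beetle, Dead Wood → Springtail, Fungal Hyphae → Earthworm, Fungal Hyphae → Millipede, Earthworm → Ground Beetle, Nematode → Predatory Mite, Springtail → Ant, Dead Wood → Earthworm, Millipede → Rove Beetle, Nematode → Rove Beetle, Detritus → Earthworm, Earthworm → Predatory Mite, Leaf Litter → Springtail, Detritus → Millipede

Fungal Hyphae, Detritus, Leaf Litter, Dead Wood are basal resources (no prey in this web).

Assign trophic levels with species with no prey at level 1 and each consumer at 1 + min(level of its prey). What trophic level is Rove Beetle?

Fungal Hyphae has no prey (basal) → level 1.
Earthworm eats Fungal Hyphae → level 2.
Rove Beetle eats Earthworm → level 3.
No prey of Rove Beetle is below level 2, so 3 is the minimum.

Trophic level 3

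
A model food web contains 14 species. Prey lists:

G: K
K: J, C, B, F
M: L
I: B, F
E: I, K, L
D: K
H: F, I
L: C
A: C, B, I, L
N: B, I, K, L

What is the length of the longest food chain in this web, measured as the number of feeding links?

One longest chain: B → I → E.
It has 3 species and 2 links.

2 links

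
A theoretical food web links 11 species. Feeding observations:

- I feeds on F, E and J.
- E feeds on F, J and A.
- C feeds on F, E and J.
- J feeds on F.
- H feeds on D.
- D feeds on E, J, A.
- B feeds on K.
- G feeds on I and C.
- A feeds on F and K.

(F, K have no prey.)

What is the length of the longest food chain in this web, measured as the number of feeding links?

One longest chain: F → J → E → I → G.
It has 5 species and 4 links.

4 links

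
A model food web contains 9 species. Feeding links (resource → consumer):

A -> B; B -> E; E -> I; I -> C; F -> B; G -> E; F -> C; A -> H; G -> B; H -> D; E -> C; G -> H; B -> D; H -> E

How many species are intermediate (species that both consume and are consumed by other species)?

4

Intermediate species (has both prey and predators): B, H, E, I.
Count: 4.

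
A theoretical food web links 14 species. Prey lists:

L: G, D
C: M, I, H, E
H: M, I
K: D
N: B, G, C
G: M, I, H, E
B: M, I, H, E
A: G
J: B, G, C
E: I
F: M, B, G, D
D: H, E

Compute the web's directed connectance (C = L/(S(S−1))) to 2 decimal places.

The web has S = 14 species and L = 31 feeding links.
C = L / (S(S−1)) = 31 / 182 = 0.1703 ≈ 0.17.

C = 0.17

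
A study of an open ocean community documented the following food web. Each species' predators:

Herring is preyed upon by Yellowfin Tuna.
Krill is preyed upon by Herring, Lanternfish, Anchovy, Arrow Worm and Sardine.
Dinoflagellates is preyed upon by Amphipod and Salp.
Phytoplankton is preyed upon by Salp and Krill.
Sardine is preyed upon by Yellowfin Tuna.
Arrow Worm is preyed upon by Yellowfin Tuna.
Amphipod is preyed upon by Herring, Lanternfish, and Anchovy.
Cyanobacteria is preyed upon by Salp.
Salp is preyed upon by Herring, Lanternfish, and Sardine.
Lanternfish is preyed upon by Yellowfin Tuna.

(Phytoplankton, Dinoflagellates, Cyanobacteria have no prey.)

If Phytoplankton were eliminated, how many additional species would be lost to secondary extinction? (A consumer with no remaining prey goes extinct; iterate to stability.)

Remove Phytoplankton.
Round 1: Krill (all prey gone) → extinct.
Round 2: Arrow Worm (all prey gone) → extinct.
No further losses. Total secondary extinctions: 2.

2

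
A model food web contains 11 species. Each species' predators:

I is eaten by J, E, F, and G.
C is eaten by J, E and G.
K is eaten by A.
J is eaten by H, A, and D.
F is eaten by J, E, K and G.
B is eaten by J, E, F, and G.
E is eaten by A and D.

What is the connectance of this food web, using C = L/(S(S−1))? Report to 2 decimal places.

C = 0.19

The web has S = 11 species and L = 21 feeding links.
C = L / (S(S−1)) = 21 / 110 = 0.1909 ≈ 0.19.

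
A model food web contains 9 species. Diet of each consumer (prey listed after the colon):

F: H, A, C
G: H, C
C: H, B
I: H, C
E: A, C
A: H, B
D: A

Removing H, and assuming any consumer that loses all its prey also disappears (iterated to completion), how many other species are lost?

0

Remove H.
Every predator of it retains at least one other prey: A still has B; C still has B; G still has C; F still has A, C; I still has C.
No consumer loses all prey, so no secondary extinctions occur.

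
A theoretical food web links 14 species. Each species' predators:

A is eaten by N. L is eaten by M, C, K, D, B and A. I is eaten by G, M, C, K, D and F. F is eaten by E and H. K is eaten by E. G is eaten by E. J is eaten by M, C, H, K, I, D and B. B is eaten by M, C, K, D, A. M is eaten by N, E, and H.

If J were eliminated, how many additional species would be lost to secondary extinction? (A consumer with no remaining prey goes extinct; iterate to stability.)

3

Remove J.
Round 1: I (all prey gone) → extinct.
Round 2: F (all prey gone), G (all prey gone) → extinct.
No further losses. Total secondary extinctions: 3.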